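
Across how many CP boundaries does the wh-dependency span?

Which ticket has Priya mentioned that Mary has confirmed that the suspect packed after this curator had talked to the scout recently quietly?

2

"which ticket" is extracted from the object of "packed".
Boundaries crossed, outermost first: [that], [that] — 2 in total.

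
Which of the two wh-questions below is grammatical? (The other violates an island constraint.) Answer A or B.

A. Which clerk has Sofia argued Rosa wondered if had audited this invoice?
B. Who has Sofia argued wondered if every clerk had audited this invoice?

B

In A, the wh-phrase is extracted from inside a wh-island (introduced by "if"), which blocks movement.
In B, the extraction path crosses only that-complement boundaries, which are transparent.
So B is grammatical.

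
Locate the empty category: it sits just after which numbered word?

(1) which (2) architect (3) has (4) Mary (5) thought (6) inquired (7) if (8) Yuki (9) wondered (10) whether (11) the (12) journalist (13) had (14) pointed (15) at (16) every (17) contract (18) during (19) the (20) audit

The displaced element is "which architect" (word 2).
It is linked across 1 clause boundary (Ø).
It functions as the subject of "inquired", so the gap sits immediately after word 5 ("thought").
Base order: Mary has thought which architect inquired if Yuki wondered whether the journalist had pointed at every contract during the audit.

5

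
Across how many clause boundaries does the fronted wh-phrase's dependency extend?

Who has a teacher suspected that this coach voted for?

1

"who" is extracted from the PP object of "voted".
Boundaries crossed, outermost first: [that] — 1 in total.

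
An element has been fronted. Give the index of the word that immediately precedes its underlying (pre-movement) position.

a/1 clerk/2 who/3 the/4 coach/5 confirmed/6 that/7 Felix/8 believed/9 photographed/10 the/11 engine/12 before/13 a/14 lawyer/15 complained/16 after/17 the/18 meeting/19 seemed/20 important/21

The displaced element is "a clerk" (word 2).
It is linked across 2 clause boundaries (that → Ø).
It functions as the subject of "photographed", so the gap sits immediately after word 9 ("believed").
Base order: The coach confirmed that Felix believed that a clerk photographed the engine before a lawyer complained after the meeting.

9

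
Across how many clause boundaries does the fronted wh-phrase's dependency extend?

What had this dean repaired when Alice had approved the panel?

"what" originates inside the matrix clause — no clause boundary is crossed.

0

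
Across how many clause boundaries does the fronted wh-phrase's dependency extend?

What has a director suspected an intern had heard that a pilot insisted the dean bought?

3

"what" is extracted from the object of "bought".
Boundaries crossed, outermost first: [Ø], [that], [Ø] — 3 in total.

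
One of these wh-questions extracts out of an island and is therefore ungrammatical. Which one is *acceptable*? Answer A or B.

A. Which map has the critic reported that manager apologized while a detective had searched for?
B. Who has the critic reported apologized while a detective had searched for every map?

In A, the wh-phrase is extracted from inside an adjunct island (introduced by "while"), which blocks movement.
In B, the extraction path crosses only that-complement boundaries, which are transparent.
So B is grammatical.

B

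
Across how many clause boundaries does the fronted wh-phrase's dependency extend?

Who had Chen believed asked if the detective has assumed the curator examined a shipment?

1

"who" is extracted from the subject of "asked".
Boundaries crossed, outermost first: [Ø] — 1 in total.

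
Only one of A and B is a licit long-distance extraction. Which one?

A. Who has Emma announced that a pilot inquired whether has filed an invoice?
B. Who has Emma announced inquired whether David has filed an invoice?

In A, the wh-phrase is extracted from inside a wh-island (introduced by "whether"), which blocks movement.
In B, the extraction path crosses only that-complement boundaries, which are transparent.
So B is grammatical.

B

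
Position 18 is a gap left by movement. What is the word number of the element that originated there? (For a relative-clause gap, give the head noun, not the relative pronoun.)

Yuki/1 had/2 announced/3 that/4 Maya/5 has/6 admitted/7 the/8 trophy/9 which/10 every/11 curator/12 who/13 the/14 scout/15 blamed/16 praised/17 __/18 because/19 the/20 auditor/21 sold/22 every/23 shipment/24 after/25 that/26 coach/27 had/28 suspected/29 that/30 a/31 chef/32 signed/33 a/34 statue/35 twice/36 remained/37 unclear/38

The gap at 18 is the object of "praised", inside a relative clause.
The relative pronoun is "which" (word 10); it is bound by the head noun immediately before it.
Its filler is the head noun "trophy", at word 9.

9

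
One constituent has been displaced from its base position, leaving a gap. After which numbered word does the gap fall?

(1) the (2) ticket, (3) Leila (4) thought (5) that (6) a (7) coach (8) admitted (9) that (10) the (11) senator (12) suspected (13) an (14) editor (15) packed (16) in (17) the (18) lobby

15

The displaced element is "the ticket" (word 2).
It is linked across 3 clause boundaries (that → that → Ø).
It functions as the direct object of "packed", so the gap sits immediately after word 15 ("packed").
Base order: Leila thought that a coach admitted that the senator suspected an editor packed the ticket in the lobby.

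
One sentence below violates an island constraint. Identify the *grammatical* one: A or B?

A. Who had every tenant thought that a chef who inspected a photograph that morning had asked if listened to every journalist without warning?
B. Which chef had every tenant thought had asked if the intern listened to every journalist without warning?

B

In A, the wh-phrase is extracted from inside a wh-island (introduced by "if"), which blocks movement.
In B, the extraction path crosses only that-complement boundaries, which are transparent.
So B is grammatical.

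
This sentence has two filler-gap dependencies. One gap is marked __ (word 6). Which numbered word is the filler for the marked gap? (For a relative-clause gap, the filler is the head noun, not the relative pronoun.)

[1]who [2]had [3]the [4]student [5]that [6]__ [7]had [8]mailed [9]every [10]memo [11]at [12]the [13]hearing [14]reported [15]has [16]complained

4

The marked gap is inside the relative clause, the subject of "mailed".
Its filler is the head noun "student" (via "that"), at word 4.
(The other dependency links word 1 to a gap after word 14.)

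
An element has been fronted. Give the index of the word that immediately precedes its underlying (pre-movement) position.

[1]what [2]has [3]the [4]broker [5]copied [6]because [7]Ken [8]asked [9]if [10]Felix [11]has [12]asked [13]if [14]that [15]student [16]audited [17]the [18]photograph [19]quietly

The displaced element is "what" (word 1).
It functions as the direct object of "copied", so the gap sits immediately after word 5 ("copied").
Base order: The broker has copied what because Ken asked if Felix has asked if that student audited the photograph quietly.

5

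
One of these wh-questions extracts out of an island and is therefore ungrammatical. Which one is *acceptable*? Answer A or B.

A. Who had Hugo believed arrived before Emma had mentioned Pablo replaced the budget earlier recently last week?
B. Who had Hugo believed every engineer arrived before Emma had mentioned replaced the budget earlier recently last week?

In B, the wh-phrase is extracted from inside an adjunct island (introduced by "before"), which blocks movement.
In A, the extraction path crosses only that-complement boundaries, which are transparent.
So A is grammatical.

A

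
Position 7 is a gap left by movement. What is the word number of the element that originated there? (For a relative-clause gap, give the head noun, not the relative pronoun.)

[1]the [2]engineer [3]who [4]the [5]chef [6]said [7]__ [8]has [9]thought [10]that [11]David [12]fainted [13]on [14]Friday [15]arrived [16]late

The gap at 7 is the subject of "thought", inside a relative clause.
The relative pronoun is "who" (word 3); it is bound by the head noun immediately before it.
Its filler is the head noun "engineer", at word 2.

2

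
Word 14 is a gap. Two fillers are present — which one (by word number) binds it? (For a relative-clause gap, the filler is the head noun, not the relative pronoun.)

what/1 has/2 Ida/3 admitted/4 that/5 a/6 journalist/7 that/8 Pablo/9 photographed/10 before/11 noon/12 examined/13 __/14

The marked gap is the direct object of "examined".
Its filler is the fronted wh-phrase "what", at word 1.
(The other dependency links word 7 to a gap after word 10.)

1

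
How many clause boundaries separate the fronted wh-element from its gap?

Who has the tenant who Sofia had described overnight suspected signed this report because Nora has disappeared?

"who" is extracted from the subject of "signed".
Boundaries crossed, outermost first: [Ø] — 1 in total.

1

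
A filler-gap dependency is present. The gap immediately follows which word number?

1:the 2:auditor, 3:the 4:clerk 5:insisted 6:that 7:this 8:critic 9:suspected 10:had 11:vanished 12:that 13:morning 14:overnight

9

The displaced element is "the auditor" (word 2).
It is linked across 2 clause boundaries (that → Ø).
It functions as the subject of "vanished", so the gap sits immediately after word 9 ("suspected").
Base order: The clerk insisted that this critic suspected the auditor had vanished that morning overnight.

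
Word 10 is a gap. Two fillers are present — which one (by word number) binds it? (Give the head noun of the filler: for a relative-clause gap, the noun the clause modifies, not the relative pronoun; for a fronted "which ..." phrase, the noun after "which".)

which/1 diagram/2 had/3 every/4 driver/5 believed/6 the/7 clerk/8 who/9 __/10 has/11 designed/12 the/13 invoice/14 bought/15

8

The marked gap is inside the relative clause, the subject of "designed".
Its filler is the head noun "clerk" (via "who"), at word 8.
(The other dependency links word 2 to a gap after word 15.)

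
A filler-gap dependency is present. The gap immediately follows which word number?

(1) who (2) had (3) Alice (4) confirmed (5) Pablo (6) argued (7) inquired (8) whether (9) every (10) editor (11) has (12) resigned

6

The displaced element is "who" (word 1).
It is linked across 2 clause boundaries (Ø → Ø).
It functions as the subject of "inquired", so the gap sits immediately after word 6 ("argued").
Base order: Alice had confirmed Pablo argued who inquired whether every editor has resigned.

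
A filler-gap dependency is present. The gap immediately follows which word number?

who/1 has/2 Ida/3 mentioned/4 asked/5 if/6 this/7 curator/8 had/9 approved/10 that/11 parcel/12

4

The displaced element is "who" (word 1).
It is linked across 1 clause boundary (Ø).
It functions as the subject of "asked", so the gap sits immediately after word 4 ("mentioned").
Base order: Ida has mentioned who asked if this curator had approved that parcel.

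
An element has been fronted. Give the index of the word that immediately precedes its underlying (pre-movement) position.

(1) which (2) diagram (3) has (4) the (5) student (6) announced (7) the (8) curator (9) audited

9

The displaced element is "which diagram" (word 2).
It is linked across 1 clause boundary (Ø).
It functions as the direct object of "audited", so the gap sits immediately after word 9 ("audited").
Base order: The student has announced the curator audited which diagram.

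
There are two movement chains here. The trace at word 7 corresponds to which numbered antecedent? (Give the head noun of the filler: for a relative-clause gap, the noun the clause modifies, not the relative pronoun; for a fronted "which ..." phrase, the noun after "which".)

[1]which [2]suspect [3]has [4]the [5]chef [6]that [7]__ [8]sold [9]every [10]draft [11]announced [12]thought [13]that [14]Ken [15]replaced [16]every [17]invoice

5

The marked gap is inside the relative clause, the subject of "sold".
Its filler is the head noun "chef" (via "that"), at word 5.
(The other dependency links word 2 to a gap after word 11.)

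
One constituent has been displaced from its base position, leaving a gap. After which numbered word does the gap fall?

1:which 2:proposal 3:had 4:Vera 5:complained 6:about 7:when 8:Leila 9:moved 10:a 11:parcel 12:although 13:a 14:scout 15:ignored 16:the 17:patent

The displaced element is "which proposal" (word 2).
It functions as the object of the preposition "about" of "complained", so the gap sits immediately after word 6 ("about").
Base order: Vera had complained about which proposal when Leila moved a parcel although a scout ignored the patent.

6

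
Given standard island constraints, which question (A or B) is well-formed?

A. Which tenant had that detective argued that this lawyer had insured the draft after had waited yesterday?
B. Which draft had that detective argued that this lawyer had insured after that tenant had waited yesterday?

In A, the wh-phrase is extracted from inside an adjunct island (introduced by "after"), which blocks movement.
In B, the extraction path crosses only that-complement boundaries, which are transparent.
So B is grammatical.

B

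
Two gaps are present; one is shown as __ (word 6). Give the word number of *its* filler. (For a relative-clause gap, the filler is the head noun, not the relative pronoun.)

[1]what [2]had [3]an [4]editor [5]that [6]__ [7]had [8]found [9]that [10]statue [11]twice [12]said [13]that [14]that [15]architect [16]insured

4

The marked gap is inside the relative clause, the subject of "found".
Its filler is the head noun "editor" (via "that"), at word 4.
(The other dependency links word 1 to a gap after word 16.)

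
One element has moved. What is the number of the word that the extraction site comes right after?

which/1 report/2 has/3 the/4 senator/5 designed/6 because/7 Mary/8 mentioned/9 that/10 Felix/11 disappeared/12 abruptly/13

6

The displaced element is "which report" (word 2).
It functions as the direct object of "designed", so the gap sits immediately after word 6 ("designed").
Base order: The senator has designed which report because Mary mentioned that Felix disappeared abruptly.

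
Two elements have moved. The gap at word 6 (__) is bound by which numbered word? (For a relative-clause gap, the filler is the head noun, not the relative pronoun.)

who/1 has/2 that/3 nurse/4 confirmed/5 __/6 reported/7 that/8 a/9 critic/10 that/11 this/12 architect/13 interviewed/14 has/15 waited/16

The marked gap is the subject of "reported".
Its filler is the fronted wh-phrase "who", at word 1.
(The other dependency links word 10 to a gap after word 14.)

1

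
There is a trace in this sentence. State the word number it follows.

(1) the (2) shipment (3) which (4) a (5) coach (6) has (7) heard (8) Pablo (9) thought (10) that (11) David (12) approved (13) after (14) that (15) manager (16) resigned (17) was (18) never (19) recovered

The displaced element is "the shipment" (word 2).
It is linked across 2 clause boundaries (Ø → that).
It functions as the direct object of "approved", so the gap sits immediately after word 12 ("approved").
Base order: A coach has heard Pablo thought that David approved the shipment after that manager resigned.

12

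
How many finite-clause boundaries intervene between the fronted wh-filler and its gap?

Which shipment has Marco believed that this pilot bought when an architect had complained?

1

"which shipment" is extracted from the object of "bought".
Boundaries crossed, outermost first: [that] — 1 in total.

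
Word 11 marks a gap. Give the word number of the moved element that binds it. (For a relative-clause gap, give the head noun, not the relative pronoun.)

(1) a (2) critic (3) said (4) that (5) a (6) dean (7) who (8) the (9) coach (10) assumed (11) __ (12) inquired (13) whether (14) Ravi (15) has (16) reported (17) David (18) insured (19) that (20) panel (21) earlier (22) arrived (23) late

The gap at 11 is the subject of "inquired", inside a relative clause.
The relative pronoun is "who" (word 7); it is bound by the head noun immediately before it.
Its filler is the head noun "dean", at word 6.

6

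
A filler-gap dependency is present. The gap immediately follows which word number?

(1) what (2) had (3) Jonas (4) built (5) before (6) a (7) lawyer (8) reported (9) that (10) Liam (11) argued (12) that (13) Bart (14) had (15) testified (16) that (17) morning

4

The displaced element is "what" (word 1).
It functions as the direct object of "built", so the gap sits immediately after word 4 ("built").
Base order: Jonas had built what before a lawyer reported that Liam argued that Bart had testified that morning.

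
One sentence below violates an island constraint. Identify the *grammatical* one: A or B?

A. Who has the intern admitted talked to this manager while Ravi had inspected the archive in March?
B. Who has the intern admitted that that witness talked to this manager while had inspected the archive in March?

A

In B, the wh-phrase is extracted from inside an adjunct island (introduced by "while"), which blocks movement.
In A, the extraction path crosses only that-complement boundaries, which are transparent.
So A is grammatical.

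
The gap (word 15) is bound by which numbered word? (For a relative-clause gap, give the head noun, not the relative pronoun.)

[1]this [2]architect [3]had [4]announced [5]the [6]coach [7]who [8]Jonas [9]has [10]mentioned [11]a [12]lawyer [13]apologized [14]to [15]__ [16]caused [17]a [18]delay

The gap at 15 is the prepositional object of "apologized", inside a relative clause.
The relative pronoun is "who" (word 7); it is bound by the head noun immediately before it.
Its filler is the head noun "coach", at word 6.

6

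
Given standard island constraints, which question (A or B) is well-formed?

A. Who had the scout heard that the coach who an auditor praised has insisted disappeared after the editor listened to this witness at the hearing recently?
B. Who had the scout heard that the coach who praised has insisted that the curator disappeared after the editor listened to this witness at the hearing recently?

In B, the wh-phrase is extracted from inside a complex-NP island (relative clause) (introduced by "who"), which blocks movement.
In A, the extraction path crosses only that-complement boundaries, which are transparent.
So A is grammatical.

A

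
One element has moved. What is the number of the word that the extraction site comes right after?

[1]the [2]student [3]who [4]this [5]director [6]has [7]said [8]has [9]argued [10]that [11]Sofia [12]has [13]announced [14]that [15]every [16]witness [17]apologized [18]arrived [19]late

7

The displaced element is "the student" (word 2).
It is linked across 1 clause boundary (Ø).
It functions as the subject of "argued", so the gap sits immediately after word 7 ("said").
Base order: This director has said the student has argued that Sofia has announced that every witness apologized.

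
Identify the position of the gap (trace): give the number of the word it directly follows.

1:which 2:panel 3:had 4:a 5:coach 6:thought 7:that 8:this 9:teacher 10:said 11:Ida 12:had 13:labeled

The displaced element is "which panel" (word 2).
It is linked across 2 clause boundaries (that → Ø).
It functions as the direct object of "labeled", so the gap sits immediately after word 13 ("labeled").
Base order: A coach had thought that this teacher said Ida had labeled which panel.

13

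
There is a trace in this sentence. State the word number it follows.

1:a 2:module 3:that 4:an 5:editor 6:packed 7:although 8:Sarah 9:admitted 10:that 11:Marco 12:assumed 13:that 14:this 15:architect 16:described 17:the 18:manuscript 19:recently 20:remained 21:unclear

The displaced element is "a module" (word 2).
It functions as the direct object of "packed", so the gap sits immediately after word 6 ("packed").
Base order: An editor packed a module although Sarah admitted that Marco assumed that this architect described the manuscript recently.

6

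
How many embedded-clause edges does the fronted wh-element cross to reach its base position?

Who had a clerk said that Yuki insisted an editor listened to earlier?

2

"who" is extracted from the PP object of "listened".
Boundaries crossed, outermost first: [that], [Ø] — 2 in total.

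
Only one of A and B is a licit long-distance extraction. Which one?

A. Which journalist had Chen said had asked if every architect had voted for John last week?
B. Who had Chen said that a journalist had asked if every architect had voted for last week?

A

In B, the wh-phrase is extracted from inside a wh-island (introduced by "if"), which blocks movement.
In A, the extraction path crosses only that-complement boundaries, which are transparent.
So A is grammatical.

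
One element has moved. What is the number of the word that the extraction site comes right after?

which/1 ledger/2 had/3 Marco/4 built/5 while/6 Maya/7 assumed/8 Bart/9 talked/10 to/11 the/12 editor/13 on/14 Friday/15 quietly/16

5

The displaced element is "which ledger" (word 2).
It functions as the direct object of "built", so the gap sits immediately after word 5 ("built").
Base order: Marco had built which ledger while Maya assumed Bart talked to the editor on Friday quietly.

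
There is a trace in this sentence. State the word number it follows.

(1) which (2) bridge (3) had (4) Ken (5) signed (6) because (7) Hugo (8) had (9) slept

The displaced element is "which bridge" (word 2).
It functions as the direct object of "signed", so the gap sits immediately after word 5 ("signed").
Base order: Ken had signed which bridge because Hugo had slept.

5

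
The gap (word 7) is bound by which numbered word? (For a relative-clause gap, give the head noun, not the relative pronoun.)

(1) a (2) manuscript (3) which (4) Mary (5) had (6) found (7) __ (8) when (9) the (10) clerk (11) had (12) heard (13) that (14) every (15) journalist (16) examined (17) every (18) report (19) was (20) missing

2

The gap at 7 is the object of "found", inside a relative clause.
The relative pronoun is "which" (word 3); it is bound by the head noun immediately before it.
Its filler is the head noun "manuscript", at word 2.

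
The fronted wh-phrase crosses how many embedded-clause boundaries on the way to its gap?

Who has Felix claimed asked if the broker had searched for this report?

"who" is extracted from the subject of "asked".
Boundaries crossed, outermost first: [Ø] — 1 in total.

1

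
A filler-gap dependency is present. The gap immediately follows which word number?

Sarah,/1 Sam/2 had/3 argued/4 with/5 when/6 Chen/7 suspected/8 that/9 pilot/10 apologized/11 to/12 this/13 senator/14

5

The displaced element is "Sarah" (word 1).
It functions as the object of the preposition "with" of "argued", so the gap sits immediately after word 5 ("with").
Base order: Sam had argued with Sarah when Chen suspected that pilot apologized to this senator.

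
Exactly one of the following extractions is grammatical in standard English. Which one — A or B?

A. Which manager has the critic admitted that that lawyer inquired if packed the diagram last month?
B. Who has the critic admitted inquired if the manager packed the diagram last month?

In A, the wh-phrase is extracted from inside a wh-island (introduced by "if"), which blocks movement.
In B, the extraction path crosses only that-complement boundaries, which are transparent.
So B is grammatical.

B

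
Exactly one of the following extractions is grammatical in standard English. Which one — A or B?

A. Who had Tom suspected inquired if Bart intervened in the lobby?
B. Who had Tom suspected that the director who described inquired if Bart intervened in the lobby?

In B, the wh-phrase is extracted from inside a complex-NP island (relative clause) (introduced by "who"), which blocks movement.
In A, the extraction path crosses only that-complement boundaries, which are transparent.
So A is grammatical.

A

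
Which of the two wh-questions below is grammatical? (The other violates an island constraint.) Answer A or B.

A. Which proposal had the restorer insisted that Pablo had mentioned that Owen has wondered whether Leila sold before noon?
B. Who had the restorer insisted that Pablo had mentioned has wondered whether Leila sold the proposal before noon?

In A, the wh-phrase is extracted from inside a wh-island (introduced by "whether"), which blocks movement.
In B, the extraction path crosses only that-complement boundaries, which are transparent.
So B is grammatical.

B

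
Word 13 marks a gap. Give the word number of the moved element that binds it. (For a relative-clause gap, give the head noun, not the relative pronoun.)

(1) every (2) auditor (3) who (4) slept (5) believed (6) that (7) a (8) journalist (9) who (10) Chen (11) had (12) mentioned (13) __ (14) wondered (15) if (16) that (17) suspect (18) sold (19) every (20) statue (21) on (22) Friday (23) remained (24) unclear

8

The gap at 13 is the subject of "wondered", inside a relative clause.
The relative pronoun is "who" (word 9); it is bound by the head noun immediately before it.
Its filler is the head noun "journalist", at word 8.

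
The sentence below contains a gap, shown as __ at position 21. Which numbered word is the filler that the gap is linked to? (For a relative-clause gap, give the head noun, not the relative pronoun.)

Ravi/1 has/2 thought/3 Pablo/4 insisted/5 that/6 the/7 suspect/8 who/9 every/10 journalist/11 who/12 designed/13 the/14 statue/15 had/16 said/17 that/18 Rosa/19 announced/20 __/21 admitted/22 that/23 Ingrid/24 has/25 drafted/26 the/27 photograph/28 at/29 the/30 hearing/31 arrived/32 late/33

8

The gap at 21 is the subject of "admitted", inside a relative clause.
The relative pronoun is "who" (word 9); it is bound by the head noun immediately before it.
Its filler is the head noun "suspect", at word 8.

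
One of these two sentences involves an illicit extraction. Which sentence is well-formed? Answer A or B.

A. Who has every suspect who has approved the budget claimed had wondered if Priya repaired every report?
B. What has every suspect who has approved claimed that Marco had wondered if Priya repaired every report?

A

In B, the wh-phrase is extracted from inside a complex-NP island (relative clause) (introduced by "who"), which blocks movement.
In A, the extraction path crosses only that-complement boundaries, which are transparent.
So A is grammatical.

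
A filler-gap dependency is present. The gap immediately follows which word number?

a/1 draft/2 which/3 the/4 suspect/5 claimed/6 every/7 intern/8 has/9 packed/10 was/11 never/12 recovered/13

10

The displaced element is "a draft" (word 2).
It is linked across 1 clause boundary (Ø).
It functions as the direct object of "packed", so the gap sits immediately after word 10 ("packed").
Base order: The suspect claimed every intern has packed a draft.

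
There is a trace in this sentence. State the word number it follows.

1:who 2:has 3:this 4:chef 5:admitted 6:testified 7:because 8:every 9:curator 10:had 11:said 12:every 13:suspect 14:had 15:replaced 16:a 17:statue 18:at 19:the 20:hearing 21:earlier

5

The displaced element is "who" (word 1).
It is linked across 1 clause boundary (Ø).
It functions as the subject of "testified", so the gap sits immediately after word 5 ("admitted").
Base order: This chef has admitted that who testified because every curator had said every suspect had replaced a statue at the hearing earlier.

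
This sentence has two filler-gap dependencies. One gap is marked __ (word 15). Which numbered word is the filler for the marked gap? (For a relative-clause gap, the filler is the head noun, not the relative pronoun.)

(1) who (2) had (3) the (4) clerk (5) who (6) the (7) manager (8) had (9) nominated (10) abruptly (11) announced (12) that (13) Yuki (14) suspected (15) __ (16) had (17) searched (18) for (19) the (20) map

The marked gap is the subject of "searched".
Its filler is the fronted wh-phrase "who", at word 1.
(The other dependency links word 4 to a gap after word 9.)

1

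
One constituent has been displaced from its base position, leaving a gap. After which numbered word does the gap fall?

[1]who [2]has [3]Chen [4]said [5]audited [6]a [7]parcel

The displaced element is "who" (word 1).
It is linked across 1 clause boundary (Ø).
It functions as the subject of "audited", so the gap sits immediately after word 4 ("said").
Base order: Chen has said who audited a parcel.

4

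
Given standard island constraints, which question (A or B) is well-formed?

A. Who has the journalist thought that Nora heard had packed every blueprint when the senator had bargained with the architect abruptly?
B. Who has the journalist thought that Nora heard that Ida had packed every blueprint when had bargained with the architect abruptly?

A

In B, the wh-phrase is extracted from inside an adjunct island (introduced by "when"), which blocks movement.
In A, the extraction path crosses only that-complement boundaries, which are transparent.
So A is grammatical.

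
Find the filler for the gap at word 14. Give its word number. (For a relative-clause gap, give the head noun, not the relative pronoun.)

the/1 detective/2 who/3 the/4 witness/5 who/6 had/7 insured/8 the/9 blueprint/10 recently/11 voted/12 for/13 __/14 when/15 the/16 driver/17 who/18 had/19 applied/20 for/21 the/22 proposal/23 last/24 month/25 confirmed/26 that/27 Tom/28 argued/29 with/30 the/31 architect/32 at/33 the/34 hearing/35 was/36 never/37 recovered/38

2

The gap at 14 is the prepositional object of "voted", inside a relative clause.
The relative pronoun is "who" (word 3); it is bound by the head noun immediately before it.
Its filler is the head noun "detective", at word 2.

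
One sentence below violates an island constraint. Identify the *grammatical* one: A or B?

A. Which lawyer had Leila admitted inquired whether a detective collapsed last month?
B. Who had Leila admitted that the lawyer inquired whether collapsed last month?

In B, the wh-phrase is extracted from inside a wh-island (introduced by "whether"), which blocks movement.
In A, the extraction path crosses only that-complement boundaries, which are transparent.
So A is grammatical.

A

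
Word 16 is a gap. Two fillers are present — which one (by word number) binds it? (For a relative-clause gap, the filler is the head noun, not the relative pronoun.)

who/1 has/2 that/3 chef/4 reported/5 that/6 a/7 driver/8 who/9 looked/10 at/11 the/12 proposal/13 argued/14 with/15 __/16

The marked gap is the object of the preposition "with" of "argued".
Its filler is the fronted wh-phrase "who", at word 1.
(The other dependency links word 8 to a gap after word 9.)

1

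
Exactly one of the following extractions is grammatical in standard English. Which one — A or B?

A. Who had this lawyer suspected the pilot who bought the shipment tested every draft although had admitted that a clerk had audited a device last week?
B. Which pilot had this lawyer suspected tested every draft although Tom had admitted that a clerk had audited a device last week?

In A, the wh-phrase is extracted from inside an adjunct island (introduced by "although"), which blocks movement.
In B, the extraction path crosses only that-complement boundaries, which are transparent.
So B is grammatical.

B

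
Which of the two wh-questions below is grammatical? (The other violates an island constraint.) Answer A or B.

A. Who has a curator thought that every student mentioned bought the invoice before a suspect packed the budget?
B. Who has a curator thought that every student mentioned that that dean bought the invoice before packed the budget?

A

In B, the wh-phrase is extracted from inside an adjunct island (introduced by "before"), which blocks movement.
In A, the extraction path crosses only that-complement boundaries, which are transparent.
So A is grammatical.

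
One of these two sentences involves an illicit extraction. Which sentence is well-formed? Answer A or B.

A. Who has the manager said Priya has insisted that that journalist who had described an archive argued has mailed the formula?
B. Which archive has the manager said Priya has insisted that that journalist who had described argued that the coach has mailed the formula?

A

In B, the wh-phrase is extracted from inside a complex-NP island (relative clause) (introduced by "who"), which blocks movement.
In A, the extraction path crosses only that-complement boundaries, which are transparent.
So A is grammatical.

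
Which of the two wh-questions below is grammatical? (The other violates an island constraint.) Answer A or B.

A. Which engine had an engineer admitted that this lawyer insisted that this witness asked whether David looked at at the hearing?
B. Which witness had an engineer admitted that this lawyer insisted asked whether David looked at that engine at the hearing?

In A, the wh-phrase is extracted from inside a wh-island (introduced by "whether"), which blocks movement.
In B, the extraction path crosses only that-complement boundaries, which are transparent.
So B is grammatical.

B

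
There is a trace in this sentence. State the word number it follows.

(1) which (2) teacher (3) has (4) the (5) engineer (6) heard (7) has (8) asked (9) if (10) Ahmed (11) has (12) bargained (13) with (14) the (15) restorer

The displaced element is "which teacher" (word 2).
It is linked across 1 clause boundary (Ø).
It functions as the subject of "asked", so the gap sits immediately after word 6 ("heard").
Base order: The engineer has heard which teacher has asked if Ahmed has bargained with the restorer.

6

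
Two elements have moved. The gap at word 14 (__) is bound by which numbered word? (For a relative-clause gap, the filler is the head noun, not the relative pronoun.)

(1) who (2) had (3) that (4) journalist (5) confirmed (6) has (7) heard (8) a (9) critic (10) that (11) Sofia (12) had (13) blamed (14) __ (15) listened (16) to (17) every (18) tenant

9

The marked gap is inside the relative clause, the direct object of "blamed".
Its filler is the head noun "critic" (via "that"), at word 9.
(The other dependency links word 1 to a gap after word 5.)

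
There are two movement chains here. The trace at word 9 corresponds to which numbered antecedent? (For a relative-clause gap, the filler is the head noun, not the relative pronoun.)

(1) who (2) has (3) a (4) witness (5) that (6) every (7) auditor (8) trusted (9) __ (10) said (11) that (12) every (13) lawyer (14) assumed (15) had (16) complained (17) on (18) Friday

The marked gap is inside the relative clause, the direct object of "trusted".
Its filler is the head noun "witness" (via "that"), at word 4.
(The other dependency links word 1 to a gap after word 14.)

4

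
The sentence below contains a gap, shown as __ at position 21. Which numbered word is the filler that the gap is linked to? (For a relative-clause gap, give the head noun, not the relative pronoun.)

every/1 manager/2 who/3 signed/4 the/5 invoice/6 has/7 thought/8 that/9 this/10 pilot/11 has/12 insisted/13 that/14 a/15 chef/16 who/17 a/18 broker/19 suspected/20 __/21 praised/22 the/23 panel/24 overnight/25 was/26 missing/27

The gap at 21 is the subject of "praised", inside a relative clause.
The relative pronoun is "who" (word 17); it is bound by the head noun immediately before it.
Its filler is the head noun "chef", at word 16.

16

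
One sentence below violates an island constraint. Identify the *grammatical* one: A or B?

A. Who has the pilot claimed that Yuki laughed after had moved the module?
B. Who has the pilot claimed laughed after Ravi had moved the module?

In A, the wh-phrase is extracted from inside an adjunct island (introduced by "after"), which blocks movement.
In B, the extraction path crosses only that-complement boundaries, which are transparent.
So B is grammatical.

B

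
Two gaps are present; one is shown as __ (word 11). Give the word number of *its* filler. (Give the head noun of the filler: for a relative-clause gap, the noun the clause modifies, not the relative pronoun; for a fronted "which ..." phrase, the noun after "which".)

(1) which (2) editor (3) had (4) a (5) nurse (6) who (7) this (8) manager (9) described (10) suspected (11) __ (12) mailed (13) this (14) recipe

2

The marked gap is the subject of "mailed".
Its filler is the fronted wh-phrase "which editor", at word 2.
(The other dependency links word 5 to a gap after word 9.)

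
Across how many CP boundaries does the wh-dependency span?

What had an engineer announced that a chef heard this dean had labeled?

"what" is extracted from the object of "labeled".
Boundaries crossed, outermost first: [that], [Ø] — 2 in total.

2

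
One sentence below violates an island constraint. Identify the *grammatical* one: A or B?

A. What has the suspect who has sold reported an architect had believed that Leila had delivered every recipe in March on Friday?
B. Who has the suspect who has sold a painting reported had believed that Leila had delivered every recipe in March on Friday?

B

In A, the wh-phrase is extracted from inside a complex-NP island (relative clause) (introduced by "who"), which blocks movement.
In B, the extraction path crosses only that-complement boundaries, which are transparent.
So B is grammatical.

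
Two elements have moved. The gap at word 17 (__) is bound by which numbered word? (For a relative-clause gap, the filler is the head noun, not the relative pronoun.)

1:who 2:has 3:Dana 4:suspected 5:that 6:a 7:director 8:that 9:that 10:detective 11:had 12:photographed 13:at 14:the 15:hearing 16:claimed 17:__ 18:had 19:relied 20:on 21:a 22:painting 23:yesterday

The marked gap is the subject of "relied".
Its filler is the fronted wh-phrase "who", at word 1.
(The other dependency links word 7 to a gap after word 12.)

1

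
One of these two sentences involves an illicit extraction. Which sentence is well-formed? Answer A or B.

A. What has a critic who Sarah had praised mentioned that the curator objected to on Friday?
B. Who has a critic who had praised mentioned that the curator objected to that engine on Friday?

A

In B, the wh-phrase is extracted from inside a complex-NP island (relative clause) (introduced by "who"), which blocks movement.
In A, the extraction path crosses only that-complement boundaries, which are transparent.
So A is grammatical.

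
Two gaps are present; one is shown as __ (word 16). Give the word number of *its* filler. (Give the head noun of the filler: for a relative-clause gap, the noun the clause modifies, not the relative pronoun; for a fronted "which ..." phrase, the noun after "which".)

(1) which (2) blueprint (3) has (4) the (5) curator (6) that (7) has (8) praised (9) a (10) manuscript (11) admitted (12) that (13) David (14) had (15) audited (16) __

The marked gap is the direct object of "audited".
Its filler is the fronted wh-phrase "which blueprint", at word 2.
(The other dependency links word 5 to a gap after word 6.)

2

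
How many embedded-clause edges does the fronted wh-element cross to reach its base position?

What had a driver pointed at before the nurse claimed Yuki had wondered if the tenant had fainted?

0

"what" originates inside the matrix clause — no clause boundary is crossed.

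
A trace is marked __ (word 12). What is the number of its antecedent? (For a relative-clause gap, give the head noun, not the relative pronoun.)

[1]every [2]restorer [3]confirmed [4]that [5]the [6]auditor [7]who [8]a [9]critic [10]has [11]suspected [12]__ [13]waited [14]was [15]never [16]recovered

6

The gap at 12 is the subject of "waited", inside a relative clause.
The relative pronoun is "who" (word 7); it is bound by the head noun immediately before it.
Its filler is the head noun "auditor", at word 6.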